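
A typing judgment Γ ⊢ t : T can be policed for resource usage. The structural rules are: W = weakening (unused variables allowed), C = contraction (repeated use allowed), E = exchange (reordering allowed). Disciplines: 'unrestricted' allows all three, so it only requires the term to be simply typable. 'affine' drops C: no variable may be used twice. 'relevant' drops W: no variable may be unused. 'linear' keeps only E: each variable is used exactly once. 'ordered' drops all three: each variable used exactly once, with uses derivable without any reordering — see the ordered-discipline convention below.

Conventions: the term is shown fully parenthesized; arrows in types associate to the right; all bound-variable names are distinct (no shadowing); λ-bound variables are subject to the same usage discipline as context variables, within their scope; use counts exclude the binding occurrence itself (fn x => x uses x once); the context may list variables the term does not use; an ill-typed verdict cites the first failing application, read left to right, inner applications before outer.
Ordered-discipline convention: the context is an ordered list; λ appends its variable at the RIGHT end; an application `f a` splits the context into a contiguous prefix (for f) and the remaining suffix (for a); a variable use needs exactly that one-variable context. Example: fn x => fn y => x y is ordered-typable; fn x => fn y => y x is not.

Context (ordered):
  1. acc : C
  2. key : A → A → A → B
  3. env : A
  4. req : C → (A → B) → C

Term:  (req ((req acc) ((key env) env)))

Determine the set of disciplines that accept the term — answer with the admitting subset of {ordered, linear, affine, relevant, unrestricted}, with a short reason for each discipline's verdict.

admitted by: relevant, unrestricted
variable uses: acc=1; key=1; env=2; req=2
left-to-right use order: req, req, acc, key, env, env
typing: well-typed — term : (A → B) → C
ordered: ✗ — env ×2, req ×2 used more than once (contraction)
linear: ✗ — env ×2, req ×2 used more than once (contraction)
affine: ✗ — env ×2, req ×2 used more than once (contraction)
relevant: ✓ — every one of acc, key, env, req appears
unrestricted: ✓ — type-checks ((A → B) → C) and nothing is barred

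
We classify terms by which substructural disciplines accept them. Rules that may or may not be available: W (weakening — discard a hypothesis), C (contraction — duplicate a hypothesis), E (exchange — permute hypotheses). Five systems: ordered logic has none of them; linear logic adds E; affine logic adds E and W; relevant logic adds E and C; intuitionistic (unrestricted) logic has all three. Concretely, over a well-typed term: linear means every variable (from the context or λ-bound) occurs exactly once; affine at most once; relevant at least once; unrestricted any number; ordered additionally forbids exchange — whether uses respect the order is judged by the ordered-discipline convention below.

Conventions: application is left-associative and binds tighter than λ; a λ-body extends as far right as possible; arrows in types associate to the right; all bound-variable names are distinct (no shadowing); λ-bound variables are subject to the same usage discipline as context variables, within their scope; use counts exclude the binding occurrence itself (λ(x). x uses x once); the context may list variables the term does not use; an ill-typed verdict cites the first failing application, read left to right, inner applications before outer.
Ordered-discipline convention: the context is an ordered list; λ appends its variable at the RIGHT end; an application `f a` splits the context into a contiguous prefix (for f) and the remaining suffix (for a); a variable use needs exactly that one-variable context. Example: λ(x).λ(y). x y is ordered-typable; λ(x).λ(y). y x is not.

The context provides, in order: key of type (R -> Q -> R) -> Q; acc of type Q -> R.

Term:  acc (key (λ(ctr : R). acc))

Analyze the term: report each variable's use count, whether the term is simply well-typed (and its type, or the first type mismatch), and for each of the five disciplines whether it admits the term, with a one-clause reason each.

counts: key=1, acc=2, ctr (bound)=0
use order (left to right): acc, key, acc
typing: ✓ — R
ordered ✗ (repeated use of acc ×2; ctr left unused)
linear ✗ (repeated use of acc ×2; ctr left unused)
affine ✗ (repeated use of acc ×2)
relevant ✗ (ctr left unused)
unrestricted ✓ (typability at R is all that's needed)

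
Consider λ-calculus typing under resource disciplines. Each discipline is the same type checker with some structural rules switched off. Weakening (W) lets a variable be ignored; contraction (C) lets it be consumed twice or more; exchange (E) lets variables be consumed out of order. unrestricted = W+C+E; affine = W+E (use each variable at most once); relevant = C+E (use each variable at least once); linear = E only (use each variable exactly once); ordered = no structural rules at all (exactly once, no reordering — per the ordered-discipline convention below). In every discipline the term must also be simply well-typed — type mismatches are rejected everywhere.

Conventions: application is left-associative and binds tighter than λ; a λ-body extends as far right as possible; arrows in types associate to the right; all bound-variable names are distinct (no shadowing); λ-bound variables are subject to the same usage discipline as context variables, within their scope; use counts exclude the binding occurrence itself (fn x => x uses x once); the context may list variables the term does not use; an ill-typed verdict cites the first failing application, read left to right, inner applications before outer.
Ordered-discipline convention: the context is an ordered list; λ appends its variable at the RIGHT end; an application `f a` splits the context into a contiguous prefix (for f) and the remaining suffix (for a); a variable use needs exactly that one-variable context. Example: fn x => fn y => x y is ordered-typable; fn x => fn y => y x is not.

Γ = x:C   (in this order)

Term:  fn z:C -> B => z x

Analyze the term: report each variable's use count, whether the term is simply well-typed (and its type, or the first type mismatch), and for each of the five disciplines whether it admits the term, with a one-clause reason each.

use counts: x: 1, z (λ-bound): 1
uses in reading order: z, x
typing: well-typed at (C -> B) -> B
ordered: ✗, no contiguous prefix/suffix split fits z, x
linear: ✓, exactly-once usage across x, z
affine: ✓, at most one use each (x, z)
relevant: ✓, at least one use each (x, z)
unrestricted: ✓, simply typable at (C -> B) -> B; W, C, E all held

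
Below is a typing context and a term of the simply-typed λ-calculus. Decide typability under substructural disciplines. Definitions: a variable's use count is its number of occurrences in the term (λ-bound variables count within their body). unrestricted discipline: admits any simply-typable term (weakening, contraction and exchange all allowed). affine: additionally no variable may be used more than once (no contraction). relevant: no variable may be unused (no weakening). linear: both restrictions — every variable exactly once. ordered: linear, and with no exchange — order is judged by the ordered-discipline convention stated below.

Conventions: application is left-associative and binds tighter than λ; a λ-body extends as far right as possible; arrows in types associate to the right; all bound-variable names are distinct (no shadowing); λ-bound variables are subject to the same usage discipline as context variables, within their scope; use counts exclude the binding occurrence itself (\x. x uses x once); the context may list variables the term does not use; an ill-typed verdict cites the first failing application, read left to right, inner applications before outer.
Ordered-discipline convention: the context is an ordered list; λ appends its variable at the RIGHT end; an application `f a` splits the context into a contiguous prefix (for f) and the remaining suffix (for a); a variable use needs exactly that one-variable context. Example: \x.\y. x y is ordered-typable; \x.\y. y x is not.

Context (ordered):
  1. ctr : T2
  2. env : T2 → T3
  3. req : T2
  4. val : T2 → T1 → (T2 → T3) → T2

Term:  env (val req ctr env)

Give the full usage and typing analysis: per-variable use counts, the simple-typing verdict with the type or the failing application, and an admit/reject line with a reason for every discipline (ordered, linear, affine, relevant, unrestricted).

use counts: ctr: 1×; env: 2×; req: 1×; val: 1×
use order (left to right): env, val, req, ctr, env
typing: ill-typed: an argument T2 mismatches the expected T1
ordered: ✗, fails simple typing
linear: ✗, a type mismatch blocks all five
affine: ✗, the type mismatch rejects it
relevant: ✗, not simply typable
unrestricted: ✗, fails simple typing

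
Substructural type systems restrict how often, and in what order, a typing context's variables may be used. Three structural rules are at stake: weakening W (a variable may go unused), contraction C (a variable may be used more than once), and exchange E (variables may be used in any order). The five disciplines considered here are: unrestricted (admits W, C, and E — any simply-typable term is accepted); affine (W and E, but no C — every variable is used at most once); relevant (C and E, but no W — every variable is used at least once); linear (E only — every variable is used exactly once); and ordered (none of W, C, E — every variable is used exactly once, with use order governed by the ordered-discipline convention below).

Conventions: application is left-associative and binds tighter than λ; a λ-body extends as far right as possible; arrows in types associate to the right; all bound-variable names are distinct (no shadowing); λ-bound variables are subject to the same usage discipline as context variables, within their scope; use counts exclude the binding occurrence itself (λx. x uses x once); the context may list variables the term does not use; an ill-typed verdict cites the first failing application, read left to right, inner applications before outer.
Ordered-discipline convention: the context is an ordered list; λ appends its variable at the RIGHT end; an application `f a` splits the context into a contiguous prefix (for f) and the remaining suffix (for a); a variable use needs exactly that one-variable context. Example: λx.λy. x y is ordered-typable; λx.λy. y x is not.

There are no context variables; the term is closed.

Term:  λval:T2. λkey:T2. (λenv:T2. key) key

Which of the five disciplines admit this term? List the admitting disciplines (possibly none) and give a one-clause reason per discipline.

accepted by: unrestricted
counts: val [bound]: 0, key [bound]: 2, env [bound]: 0
order of uses: key, key
typing: well-typed at T2 -> T2 -> T2
ordered ✗ (uses contraction: key ×2; needs weakening: val, env unused)
linear ✗ (uses contraction: key ×2; needs weakening: val, env unused)
affine ✗ (uses contraction: key ×2)
relevant ✗ (needs weakening: val, env unused)
unrestricted ✓ (well-typed at T2 -> T2 -> T2; no restrictions here)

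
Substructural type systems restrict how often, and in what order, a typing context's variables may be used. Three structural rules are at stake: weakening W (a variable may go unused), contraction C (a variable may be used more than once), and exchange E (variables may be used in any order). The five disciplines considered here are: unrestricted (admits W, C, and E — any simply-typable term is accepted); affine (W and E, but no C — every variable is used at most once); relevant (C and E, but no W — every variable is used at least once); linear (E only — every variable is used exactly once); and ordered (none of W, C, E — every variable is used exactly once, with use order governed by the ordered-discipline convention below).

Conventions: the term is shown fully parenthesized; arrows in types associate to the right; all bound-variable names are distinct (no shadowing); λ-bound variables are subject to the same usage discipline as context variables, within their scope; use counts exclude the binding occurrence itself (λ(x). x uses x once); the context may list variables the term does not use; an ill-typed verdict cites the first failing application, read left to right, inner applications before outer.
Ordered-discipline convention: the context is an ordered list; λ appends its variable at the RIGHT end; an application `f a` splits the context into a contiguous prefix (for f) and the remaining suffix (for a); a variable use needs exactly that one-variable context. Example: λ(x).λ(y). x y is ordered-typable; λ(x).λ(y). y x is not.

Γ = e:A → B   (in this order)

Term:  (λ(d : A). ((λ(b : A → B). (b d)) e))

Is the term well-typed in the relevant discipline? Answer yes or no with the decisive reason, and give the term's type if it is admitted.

yes — none of e, d, b goes unused; term : A → B
usage: e ×1; d (λ-bound) ×1; b (λ-bound) ×1
use order (left to right): b, d, e
typing: the term checks, with type A → B
per-discipline verdicts: ordered ✗ · linear ✓ · affine ✓ · relevant ✓ · unrestricted ✓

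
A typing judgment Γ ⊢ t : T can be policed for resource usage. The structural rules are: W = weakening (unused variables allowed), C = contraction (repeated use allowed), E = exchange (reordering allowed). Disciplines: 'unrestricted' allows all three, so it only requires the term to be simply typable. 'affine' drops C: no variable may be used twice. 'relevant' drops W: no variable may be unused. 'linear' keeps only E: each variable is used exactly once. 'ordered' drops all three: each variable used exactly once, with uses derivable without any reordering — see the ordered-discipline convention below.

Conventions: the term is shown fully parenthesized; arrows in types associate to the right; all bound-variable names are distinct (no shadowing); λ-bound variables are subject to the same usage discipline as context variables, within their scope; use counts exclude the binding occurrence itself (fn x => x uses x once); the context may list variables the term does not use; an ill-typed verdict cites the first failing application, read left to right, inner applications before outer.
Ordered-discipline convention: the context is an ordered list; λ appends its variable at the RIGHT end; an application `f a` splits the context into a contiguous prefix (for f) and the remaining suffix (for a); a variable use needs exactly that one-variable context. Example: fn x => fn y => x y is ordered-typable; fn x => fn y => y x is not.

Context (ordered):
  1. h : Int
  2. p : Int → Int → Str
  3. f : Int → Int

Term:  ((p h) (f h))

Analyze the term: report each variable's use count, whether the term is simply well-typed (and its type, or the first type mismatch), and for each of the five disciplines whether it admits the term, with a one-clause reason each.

counts: h: 2×, p: 1×, f: 1×
left-to-right use order: p, h, f, h
typing: the term checks, with type Str
ordered: ✗ — repeated use of h ×2
linear: ✗ — repeated use of h ×2
affine: ✗ — repeated use of h ×2
relevant: ✓ — none of h, p, f goes unused
unrestricted: ✓ — well-typed at Str; no restrictions here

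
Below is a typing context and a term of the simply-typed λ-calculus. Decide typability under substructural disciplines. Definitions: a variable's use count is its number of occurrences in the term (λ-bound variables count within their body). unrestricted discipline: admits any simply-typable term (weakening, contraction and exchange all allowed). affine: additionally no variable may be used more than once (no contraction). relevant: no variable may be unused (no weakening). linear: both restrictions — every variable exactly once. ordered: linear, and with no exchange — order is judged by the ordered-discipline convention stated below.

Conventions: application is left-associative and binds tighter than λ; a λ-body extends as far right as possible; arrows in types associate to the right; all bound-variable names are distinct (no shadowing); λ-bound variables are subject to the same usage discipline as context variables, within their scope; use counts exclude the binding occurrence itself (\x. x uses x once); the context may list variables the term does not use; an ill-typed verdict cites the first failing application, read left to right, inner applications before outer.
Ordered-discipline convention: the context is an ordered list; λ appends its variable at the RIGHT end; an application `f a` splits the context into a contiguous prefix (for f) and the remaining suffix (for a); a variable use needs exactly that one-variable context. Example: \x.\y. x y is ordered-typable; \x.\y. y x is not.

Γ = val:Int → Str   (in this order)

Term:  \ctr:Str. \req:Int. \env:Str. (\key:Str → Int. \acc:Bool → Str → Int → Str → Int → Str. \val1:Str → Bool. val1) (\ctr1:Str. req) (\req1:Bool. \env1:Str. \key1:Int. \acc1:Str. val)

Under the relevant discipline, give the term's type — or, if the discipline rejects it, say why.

not well-typed under relevant — unused: ctr, env, key, acc, ctr1, req1, env1, key1, acc1 — weakening required
usage: val=1; ctr (bound)=0; req (bound)=1; env (bound)=0; key (bound)=0; acc (bound)=0; val1 (bound)=1; ctr1 (bound)=0; req1 (bound)=0; env1 (bound)=0; key1 (bound)=0; acc1 (bound)=0
left-to-right use order: val1, req, val
typing: the term checks, with type Str → Int → Str → (Str → Bool) → Str → Bool
across the five disciplines: ordered ✗; linear ✗; affine ✓; relevant ✗; unrestricted ✓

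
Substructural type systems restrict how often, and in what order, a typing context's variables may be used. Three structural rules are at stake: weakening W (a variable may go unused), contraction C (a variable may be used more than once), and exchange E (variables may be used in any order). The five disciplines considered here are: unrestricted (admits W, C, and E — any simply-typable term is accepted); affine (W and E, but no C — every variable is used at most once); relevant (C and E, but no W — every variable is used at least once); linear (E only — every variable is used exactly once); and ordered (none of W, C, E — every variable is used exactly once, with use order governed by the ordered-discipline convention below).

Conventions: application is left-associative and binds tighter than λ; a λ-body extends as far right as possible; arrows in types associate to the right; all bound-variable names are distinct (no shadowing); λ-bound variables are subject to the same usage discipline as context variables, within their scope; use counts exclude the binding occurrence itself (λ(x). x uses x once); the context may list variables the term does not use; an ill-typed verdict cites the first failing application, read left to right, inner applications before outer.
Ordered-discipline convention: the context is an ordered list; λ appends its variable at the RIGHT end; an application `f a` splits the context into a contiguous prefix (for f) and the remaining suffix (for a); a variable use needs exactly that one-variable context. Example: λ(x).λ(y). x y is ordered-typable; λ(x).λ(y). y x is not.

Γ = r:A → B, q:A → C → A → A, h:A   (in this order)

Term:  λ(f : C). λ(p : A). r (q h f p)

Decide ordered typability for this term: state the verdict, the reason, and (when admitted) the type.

yes — r, q, h, f, p once each; derivable with no W/C/E; term : C → A → B
variable uses: r=1; q=1; h=1; f [bound]=1; p [bound]=1
uses in reading order: r, q, h, f, p
typing: the term checks, with type C → A → B
all disciplines: ordered ✓ · linear ✓ · affine ✓ · relevant ✓ · unrestricted ✓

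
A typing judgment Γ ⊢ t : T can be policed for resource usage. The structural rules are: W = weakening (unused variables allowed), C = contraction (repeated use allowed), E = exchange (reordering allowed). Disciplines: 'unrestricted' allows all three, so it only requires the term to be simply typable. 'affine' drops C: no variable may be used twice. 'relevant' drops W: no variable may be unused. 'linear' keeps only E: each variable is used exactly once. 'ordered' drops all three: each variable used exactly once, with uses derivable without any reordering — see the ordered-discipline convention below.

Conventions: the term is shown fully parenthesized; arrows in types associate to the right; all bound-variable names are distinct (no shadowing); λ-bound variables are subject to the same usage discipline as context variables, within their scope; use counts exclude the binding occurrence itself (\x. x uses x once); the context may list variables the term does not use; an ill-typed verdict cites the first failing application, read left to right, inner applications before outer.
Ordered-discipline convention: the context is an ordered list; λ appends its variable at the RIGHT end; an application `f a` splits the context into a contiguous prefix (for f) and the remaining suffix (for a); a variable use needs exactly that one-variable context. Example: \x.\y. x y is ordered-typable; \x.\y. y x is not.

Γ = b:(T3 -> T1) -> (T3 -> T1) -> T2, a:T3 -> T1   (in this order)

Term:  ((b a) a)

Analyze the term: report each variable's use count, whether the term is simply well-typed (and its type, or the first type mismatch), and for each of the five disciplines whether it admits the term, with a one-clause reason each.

usage: b=1; a=2
uses in reading order: b, a, a
typing: well-typed — term : T2
ordered: ✗, repeated use of a ×2
linear: ✗, repeated use of a ×2
affine: ✗, repeated use of a ×2
relevant: ✓, every one of b, a appears
unrestricted: ✓, typability at T2 is all that's needed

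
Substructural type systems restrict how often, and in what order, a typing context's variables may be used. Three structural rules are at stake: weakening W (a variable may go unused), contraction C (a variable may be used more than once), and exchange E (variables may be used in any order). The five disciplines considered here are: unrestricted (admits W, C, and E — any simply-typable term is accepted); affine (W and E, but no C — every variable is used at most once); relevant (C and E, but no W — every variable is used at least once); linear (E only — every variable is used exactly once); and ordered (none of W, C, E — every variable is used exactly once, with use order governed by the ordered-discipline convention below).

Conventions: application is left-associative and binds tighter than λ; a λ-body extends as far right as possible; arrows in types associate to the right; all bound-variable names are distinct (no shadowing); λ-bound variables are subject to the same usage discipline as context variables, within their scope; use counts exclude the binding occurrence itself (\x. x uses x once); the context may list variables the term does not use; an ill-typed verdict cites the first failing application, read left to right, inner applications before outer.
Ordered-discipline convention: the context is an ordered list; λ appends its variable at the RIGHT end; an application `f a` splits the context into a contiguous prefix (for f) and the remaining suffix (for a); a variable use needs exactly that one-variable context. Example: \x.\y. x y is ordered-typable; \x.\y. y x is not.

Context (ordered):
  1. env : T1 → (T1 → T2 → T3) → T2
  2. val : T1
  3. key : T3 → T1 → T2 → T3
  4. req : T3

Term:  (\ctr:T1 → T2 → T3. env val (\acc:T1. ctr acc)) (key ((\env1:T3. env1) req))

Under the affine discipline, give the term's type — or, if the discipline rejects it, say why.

term : T2
counts: env=1, val=1, key=1, req=1, ctr (bound)=1, acc (bound)=1, env1 (bound)=1
use order (left to right): env, val, ctr, acc, key, env1, req
typing: well-typed at T2
all disciplines: ordered ✓ · linear ✓ · affine ✓ · relevant ✓ · unrestricted ✓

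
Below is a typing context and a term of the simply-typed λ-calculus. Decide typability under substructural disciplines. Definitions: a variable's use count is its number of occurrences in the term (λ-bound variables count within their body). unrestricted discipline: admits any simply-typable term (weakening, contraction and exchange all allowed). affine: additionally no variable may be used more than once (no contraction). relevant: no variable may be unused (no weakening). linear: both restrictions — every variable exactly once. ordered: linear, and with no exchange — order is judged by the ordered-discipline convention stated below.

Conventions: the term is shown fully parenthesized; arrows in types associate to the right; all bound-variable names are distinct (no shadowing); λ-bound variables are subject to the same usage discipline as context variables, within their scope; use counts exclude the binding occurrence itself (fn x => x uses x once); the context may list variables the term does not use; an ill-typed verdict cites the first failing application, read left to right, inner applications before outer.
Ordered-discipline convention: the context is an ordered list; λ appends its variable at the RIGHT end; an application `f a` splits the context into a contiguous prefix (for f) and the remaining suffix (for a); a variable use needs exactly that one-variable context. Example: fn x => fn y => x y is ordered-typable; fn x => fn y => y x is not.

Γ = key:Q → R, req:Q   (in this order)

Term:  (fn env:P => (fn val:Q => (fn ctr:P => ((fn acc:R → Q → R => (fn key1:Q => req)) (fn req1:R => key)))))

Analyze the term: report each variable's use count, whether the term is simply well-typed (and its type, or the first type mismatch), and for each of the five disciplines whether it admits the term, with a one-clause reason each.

usage: key ×1, req ×1, env (λ-bound) ×0, val (λ-bound) ×0, ctr (λ-bound) ×0, acc (λ-bound) ×0, key1 (λ-bound) ×0, req1 (λ-bound) ×0
order of uses: req, key
typing: the term checks, with type P → Q → P → Q → Q
ordered: ✗ — env, val, ctr, acc, key1, req1 never used (weakening)
linear: ✗ — env, val, ctr, acc, key1, req1 never used (weakening)
affine: ✓ — none of key, req, env, val, ctr, acc, key1, req1 used more than once
relevant: ✗ — env, val, ctr, acc, key1, req1 never used (weakening)
unrestricted: ✓ — simply typable at P → Q → P → Q → Q; W, C, E all held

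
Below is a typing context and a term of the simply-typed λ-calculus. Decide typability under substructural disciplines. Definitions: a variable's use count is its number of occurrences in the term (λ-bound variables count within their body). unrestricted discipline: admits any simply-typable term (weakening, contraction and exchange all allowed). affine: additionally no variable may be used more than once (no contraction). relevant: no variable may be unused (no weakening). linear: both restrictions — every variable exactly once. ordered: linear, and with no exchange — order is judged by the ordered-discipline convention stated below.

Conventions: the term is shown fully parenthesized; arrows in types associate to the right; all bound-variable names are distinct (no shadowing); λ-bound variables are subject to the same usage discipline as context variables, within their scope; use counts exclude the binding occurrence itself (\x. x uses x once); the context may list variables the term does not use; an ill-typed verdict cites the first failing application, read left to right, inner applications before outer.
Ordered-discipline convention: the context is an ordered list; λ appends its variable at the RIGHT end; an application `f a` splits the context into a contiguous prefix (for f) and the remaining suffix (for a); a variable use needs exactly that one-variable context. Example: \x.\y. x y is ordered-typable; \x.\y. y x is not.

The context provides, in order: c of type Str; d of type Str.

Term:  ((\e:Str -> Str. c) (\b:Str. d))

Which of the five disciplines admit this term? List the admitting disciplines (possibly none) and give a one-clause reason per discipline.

admitting disciplines: affine, unrestricted
usage: c=1, d=1, e (bound)=0, b (bound)=0
order of uses: c, d
typing: ✓ — Str
ordered ✗ (needs weakening: e, b unused)
linear ✗ (needs weakening: e, b unused)
affine ✓ (at most one use each (c, d, e, b))
relevant ✗ (needs weakening: e, b unused)
unrestricted ✓ (typability at Str is all that's needed)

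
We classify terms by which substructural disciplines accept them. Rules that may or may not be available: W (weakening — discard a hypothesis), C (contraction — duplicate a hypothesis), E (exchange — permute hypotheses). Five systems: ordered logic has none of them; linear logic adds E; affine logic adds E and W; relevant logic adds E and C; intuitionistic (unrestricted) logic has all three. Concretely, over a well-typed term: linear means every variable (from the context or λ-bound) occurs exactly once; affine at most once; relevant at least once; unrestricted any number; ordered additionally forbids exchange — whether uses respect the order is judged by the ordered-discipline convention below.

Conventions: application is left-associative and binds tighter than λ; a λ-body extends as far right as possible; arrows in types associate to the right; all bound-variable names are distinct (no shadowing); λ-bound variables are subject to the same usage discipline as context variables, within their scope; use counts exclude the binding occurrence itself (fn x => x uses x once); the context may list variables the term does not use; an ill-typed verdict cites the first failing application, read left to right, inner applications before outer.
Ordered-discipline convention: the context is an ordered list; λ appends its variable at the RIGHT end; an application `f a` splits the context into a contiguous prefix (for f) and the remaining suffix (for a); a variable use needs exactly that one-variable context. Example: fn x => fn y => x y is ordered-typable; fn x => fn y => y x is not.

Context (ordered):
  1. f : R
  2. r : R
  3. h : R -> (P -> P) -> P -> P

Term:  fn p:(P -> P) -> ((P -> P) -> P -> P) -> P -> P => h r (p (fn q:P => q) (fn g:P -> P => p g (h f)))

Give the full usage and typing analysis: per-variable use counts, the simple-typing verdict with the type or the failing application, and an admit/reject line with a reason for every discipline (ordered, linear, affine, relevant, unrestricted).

variable uses: f: 1×, r: 1×, h: 2×, p (λ-bound): 2×, q (λ-bound): 1×, g (λ-bound): 1×
left-to-right use order: h, r, p, q, p, g, h, f
typing: well-typed at ((P -> P) -> ((P -> P) -> P -> P) -> P -> P) -> P -> P
ordered ✗ (needs contraction — h ×2, p ×2)
linear ✗ (needs contraction — h ×2, p ×2)
affine ✗ (needs contraction — h ×2, p ×2)
relevant ✓ (f, r, h, p, q, g: all used, weakening unneeded)
unrestricted ✓ (well-typed at ((P -> P) -> ((P -> P) -> P -> P) -> P -> P) -> P -> P; no restrictions here)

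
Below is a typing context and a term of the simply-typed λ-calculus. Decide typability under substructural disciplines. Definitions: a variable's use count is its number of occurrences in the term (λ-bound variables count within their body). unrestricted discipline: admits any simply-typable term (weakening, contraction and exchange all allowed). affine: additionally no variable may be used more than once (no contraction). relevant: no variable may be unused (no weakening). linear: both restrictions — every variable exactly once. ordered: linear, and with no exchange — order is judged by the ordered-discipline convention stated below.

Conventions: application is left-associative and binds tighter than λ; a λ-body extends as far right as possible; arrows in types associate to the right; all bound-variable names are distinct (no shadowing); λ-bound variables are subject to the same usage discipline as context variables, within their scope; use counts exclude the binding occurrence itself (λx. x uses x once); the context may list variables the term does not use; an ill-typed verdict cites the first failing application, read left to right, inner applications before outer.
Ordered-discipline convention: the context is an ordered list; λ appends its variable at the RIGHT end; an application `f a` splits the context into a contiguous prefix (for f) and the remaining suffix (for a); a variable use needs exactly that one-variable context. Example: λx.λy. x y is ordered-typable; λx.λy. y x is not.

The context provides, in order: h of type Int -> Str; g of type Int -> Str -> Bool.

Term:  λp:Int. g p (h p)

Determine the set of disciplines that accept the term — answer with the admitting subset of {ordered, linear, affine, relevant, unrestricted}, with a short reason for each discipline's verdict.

admitting disciplines: relevant, unrestricted
variable uses: h: 1×, g: 1×, p (bound): 2×
use order (left to right): g, p, h, p
typing: well-typed at Int -> Bool
ordered ✗ (p ×2 used more than once (contraction))
linear ✗ (p ×2 used more than once (contraction))
affine ✗ (p ×2 used more than once (contraction))
relevant ✓ (h, g, p: all used, weakening unneeded)
unrestricted ✓ (type-checks (Int -> Bool) and nothing is barred)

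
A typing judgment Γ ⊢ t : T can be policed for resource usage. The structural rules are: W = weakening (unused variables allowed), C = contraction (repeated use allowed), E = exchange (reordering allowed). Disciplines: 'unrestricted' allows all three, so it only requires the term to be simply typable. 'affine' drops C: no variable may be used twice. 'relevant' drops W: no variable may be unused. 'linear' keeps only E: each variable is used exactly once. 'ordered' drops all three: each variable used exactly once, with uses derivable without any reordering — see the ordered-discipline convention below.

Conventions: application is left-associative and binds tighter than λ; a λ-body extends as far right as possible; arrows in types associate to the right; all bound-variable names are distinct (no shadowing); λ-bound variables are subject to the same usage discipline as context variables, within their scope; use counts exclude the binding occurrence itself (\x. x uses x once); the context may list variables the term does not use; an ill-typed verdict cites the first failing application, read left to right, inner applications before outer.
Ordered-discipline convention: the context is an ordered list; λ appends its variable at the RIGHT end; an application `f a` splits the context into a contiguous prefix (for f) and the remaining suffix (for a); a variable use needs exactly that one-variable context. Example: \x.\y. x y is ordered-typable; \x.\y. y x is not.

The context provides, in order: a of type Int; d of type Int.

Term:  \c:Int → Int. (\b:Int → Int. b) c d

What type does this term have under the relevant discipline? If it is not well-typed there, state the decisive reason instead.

not well-typed under relevant — a never used (weakening)
use counts: a=0, d=1, c (bound)=1, b (bound)=1
uses in reading order: b, c, d
typing: well-typed — term : (Int → Int) → Int
summary: ordered ✗, linear ✗, affine ✓, relevant ✗, unrestricted ✓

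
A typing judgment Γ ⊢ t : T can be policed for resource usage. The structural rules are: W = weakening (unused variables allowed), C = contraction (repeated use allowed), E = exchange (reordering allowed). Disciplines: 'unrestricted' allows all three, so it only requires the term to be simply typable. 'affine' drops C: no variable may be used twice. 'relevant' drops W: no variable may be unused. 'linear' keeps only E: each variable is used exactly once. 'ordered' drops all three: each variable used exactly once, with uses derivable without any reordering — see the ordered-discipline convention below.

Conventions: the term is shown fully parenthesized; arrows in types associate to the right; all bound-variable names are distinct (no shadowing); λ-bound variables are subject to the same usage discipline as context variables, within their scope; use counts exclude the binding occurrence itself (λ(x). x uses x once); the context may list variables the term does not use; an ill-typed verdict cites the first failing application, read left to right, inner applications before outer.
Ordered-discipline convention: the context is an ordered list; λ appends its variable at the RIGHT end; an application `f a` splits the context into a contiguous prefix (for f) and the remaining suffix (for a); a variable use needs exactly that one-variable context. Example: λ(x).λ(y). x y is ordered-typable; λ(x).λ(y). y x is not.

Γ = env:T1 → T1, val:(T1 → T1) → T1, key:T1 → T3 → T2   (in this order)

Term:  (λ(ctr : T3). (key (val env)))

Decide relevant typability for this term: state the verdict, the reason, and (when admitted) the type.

no — needs weakening: ctr unused
usage: env ×1, val ×1, key ×1, ctr (bound) ×0
left-to-right use order: key, val, env
typing: well-typed at T3 → T3 → T2
summary: ordered ✗, linear ✗, affine ✓, relevant ✗, unrestricted ✓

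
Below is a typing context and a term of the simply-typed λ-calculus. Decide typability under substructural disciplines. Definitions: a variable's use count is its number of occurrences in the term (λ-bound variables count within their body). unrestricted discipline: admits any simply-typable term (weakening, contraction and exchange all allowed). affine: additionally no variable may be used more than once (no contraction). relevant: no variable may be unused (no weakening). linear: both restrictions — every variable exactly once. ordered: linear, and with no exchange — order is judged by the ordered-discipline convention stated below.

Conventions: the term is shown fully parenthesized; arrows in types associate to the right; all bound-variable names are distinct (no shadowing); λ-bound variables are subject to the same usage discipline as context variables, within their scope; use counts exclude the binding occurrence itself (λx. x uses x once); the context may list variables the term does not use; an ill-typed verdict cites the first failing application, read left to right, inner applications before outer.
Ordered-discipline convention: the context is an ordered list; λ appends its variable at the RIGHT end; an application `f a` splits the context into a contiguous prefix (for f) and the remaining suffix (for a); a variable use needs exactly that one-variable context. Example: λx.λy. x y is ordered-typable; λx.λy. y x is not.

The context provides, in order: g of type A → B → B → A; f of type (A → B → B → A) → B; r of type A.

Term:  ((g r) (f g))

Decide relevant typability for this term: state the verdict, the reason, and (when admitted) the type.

yes — at least one use each (g, f, r); term : B → A
counts: g ×2, f ×1, r ×1
uses in reading order: g, r, f, g
typing: ✓ — B → A
across the five disciplines: ordered ✗, linear ✗, affine ✗, relevant ✓, unrestricted ✓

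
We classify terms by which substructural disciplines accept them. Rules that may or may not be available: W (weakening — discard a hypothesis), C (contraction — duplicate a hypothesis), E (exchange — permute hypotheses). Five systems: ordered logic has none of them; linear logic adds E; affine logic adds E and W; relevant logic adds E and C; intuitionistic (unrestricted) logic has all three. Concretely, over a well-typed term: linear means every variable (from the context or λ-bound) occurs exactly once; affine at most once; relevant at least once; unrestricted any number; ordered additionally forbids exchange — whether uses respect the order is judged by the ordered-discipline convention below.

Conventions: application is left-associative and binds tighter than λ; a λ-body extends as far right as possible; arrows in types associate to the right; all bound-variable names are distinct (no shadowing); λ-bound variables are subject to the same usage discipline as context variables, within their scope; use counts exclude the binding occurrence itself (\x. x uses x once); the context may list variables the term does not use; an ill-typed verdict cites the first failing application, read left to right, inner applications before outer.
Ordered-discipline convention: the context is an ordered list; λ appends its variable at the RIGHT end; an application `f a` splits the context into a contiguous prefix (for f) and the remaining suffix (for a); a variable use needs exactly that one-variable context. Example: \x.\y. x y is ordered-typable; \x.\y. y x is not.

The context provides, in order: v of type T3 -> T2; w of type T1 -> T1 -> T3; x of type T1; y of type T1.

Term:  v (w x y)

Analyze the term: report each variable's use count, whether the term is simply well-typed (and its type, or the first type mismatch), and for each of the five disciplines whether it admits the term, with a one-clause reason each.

variable uses: v: 1×, w: 1×, x: 1×, y: 1×
uses in reading order: v, w, x, y
typing: well-typed — term : T2
ordered: ✓, single-use (v, w, x, y), ordered derivation ok
linear: ✓, exactly-once usage across v, w, x, y
affine: ✓, at most one use each (v, w, x, y)
relevant: ✓, every one of v, w, x, y appears
unrestricted: ✓, well-typed at T2; no restrictions here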